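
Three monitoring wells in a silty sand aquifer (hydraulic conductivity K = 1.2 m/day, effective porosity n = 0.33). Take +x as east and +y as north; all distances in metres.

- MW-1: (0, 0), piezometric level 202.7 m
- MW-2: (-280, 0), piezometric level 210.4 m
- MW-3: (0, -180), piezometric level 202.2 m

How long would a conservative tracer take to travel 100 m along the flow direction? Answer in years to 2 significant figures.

2.7 years

∂h/∂x = (210.4 − 202.7) / (-280 − 0) = -0.02750
∂h/∂y = (202.2 − 202.7) / (-180 − 0) = +0.002778
|∇h| = √(-0.02750² + 0.002778²) = 0.02764
Seepage velocity v = K·i/n = 1.2 × 0.02764 / 0.33 = 0.1005 m/day.
t = 100 / 0.1005 = 995 days = 2.72 years.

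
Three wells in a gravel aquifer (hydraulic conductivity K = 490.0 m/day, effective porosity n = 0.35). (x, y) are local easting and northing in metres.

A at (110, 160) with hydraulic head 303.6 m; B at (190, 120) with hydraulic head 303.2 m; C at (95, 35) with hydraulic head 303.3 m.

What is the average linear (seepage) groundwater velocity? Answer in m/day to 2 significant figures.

Differences from A: to B (Δx, Δy, Δh) = (80, -40, -0.4); to C = (-15, -125, -0.3).
Determinant of the coordinate differences = 80·(-125) − (-15)·(-40) = -10600.
∂h/∂x = [(-0.4)·(-125) − (-0.3)·(-40)] / -10600 = -0.003585
∂h/∂y = [80·(-0.3) − (-15)·(-0.4)] / -10600 = +0.002830
|∇h| = √(-0.003585² + 0.002830²) = 0.004567
Seepage velocity v = K·i/n = 490.0 × 0.004567 / 0.35 = 6.394 m/day.

6.4 m/day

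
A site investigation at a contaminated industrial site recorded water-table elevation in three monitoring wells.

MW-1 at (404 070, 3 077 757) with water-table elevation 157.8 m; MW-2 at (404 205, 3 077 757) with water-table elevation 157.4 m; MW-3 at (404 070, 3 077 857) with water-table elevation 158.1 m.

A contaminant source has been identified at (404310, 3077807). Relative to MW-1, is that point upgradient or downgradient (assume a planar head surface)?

∂h/∂x = (157.4 − 157.8) / (404205 − 404070) = -0.002963
∂h/∂y = (158.1 − 157.8) / (3077857 − 3077757) = +0.003000
Head at (404310, 3077807) = 157.8 + (-0.002963)·(240) + (+0.003000)·(50) = 157.24 m.
That is lower than the 157.8 m at MW-1, so the point is downgradient.

downgradient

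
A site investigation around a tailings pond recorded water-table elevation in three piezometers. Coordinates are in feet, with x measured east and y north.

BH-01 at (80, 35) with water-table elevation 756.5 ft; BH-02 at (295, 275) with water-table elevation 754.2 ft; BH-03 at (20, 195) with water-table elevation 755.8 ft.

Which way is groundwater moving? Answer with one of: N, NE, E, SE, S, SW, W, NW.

Taking BH-01 as reference: BH-02−BH-01 = (215, 240, -2.3); BH-03−BH-01 = (-60, 160, -0.7).
Determinant of the coordinate differences = 215·160 − (-60)·240 = 48800.
∂h/∂x = [(-2.3)·160 − (-0.7)·240] / 48800 = -0.004098
∂h/∂y = [215·(-0.7) − (-60)·(-2.3)] / 48800 = -0.005912
Flow = −∇h = (+0.004098 east, +0.005912 north), which points northeast.

NE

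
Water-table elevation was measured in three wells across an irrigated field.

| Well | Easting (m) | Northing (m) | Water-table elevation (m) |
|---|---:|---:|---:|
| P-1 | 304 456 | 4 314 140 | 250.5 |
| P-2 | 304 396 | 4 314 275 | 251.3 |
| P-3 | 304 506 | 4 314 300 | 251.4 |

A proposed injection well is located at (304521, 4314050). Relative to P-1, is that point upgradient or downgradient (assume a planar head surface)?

Three-point gradient (reference P-1): Δ to P-2 = (-60, 135, +0.8), Δ to P-3 = (50, 160, +0.9).
∂h/∂x = -0.0003976, ∂h/∂y = +0.005749 (det = -16350).
Head at (304521, 4314050) = 250.5 + (-0.0003976)·(65) + (+0.005749)·(-90) = 249.96 m.
That is lower than the 250.5 m at P-1, so the point is downgradient.

downgradient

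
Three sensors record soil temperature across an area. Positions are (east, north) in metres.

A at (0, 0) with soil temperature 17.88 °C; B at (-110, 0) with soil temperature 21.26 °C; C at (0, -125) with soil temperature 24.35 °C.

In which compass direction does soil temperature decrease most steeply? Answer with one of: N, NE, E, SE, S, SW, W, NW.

NE

∂T/∂x = (21.26 − 17.88) / (-110 − 0) = -0.03073
∂T/∂y = (24.35 − 17.88) / (-125 − 0) = -0.05176
Steepest decrease is along −∇f = (+0.03073 E, +0.05176 N) → northeast.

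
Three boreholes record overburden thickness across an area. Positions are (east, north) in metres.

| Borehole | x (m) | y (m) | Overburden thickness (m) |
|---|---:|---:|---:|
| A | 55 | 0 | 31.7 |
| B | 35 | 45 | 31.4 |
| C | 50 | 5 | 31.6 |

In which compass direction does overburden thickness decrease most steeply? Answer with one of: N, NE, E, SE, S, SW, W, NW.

W

Three-point gradient (reference A): Δ to B = (-20, 45, -0.3), Δ to C = (-5, 5, -0.1).
∂d/∂x = +0.02400, ∂d/∂y = +0.004000 (det = 125).
Steepest decrease is along −∇f = (-0.02400 E, -0.004000 N) → west.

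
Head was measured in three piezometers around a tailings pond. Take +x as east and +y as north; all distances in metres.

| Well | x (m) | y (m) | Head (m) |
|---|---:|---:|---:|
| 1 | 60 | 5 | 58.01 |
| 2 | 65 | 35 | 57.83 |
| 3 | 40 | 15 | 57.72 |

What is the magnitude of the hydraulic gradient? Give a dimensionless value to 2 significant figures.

Taking 1 as reference: 2−1 = (5, 30, -0.18); 3−1 = (-20, 10, -0.29).
Determinant of the coordinate differences = 5·10 − (-20)·30 = 650.
∂h/∂x = [(-0.18)·10 − (-0.29)·30] / 650 = +0.01062
∂h/∂y = [5·(-0.29) − (-20)·(-0.18)] / 650 = -0.007769
|∇h| = √(0.01062² + -0.007769²) = 0.01316

0.013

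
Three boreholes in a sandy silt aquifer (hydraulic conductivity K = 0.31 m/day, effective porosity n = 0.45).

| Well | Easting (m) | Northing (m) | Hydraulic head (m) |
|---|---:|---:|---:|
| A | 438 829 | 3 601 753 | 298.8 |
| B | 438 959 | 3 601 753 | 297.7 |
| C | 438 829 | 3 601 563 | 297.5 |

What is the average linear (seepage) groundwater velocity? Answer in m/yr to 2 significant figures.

2.7 m/yr

∂h/∂x = (297.7 − 298.8) / (438959 − 438829) = -0.008462
∂h/∂y = (297.5 − 298.8) / (3601563 − 3601753) = +0.006842
|∇h| = √(-0.008462² + 0.006842²) = 0.01088
Seepage velocity v = K·i/n = 0.31 × 0.01088 / 0.45 = 0.007495 m/day = 2.738 m/yr.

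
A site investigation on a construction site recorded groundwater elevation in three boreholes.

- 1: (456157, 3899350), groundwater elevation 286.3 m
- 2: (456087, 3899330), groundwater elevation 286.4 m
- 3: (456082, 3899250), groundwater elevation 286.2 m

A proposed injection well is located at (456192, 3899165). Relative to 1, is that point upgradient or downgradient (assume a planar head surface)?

With h = a·x + b·y + c and 1 as origin, the differences give:
  (-70)·a + (-20)·b = +0.1
  (-75)·a + (-100)·b = -0.1
Eliminate b (×(-100) and ×(-20), subtract): 5500·a = -12.00 → a = ∂h/∂x = -0.002182
Back-substitute: b = ∂h/∂y = +0.002636.
Head at (456192, 3899165) = 286.3 + (-0.002182)·(35) + (+0.002636)·(-185) = 285.74 m.
That is lower than the 286.3 m at 1, so the point is downgradient.

downgradient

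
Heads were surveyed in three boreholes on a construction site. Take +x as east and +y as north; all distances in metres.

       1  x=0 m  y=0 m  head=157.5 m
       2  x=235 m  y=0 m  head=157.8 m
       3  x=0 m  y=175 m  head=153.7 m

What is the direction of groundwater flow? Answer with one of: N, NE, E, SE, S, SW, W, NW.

N

∂h/∂x = (157.8 − 157.5) / (235 − 0) = +0.001277
∂h/∂y = (153.7 − 157.5) / (175 − 0) = -0.02171
Flow = −∇h = (-0.001277 east, +0.02171 north), which points north.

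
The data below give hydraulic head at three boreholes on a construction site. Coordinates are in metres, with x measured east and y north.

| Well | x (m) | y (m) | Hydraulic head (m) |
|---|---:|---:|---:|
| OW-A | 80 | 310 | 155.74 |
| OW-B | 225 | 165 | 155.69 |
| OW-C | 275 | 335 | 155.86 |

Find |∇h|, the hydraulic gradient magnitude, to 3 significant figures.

With h = a·x + b·y + c and OW-A as origin, the differences give:
  145·a + (-145)·b = -0.05
  195·a + 25·b = +0.12
Eliminate b (×25 and ×(-145), subtract): 31900·a = 16.150 → a = ∂h/∂x = +0.0005063
Back-substitute: b = ∂h/∂y = +0.0008511.
|∇h| = √(0.0005063² + 0.0008511²) = 0.0009903

0.000990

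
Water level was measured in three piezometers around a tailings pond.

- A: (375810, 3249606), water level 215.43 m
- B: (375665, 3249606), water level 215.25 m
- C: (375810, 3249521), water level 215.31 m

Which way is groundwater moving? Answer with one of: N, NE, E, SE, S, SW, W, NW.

∂h/∂x = (215.25 − 215.43) / (375665 − 375810) = +0.001241
∂h/∂y = (215.31 − 215.43) / (3249521 − 3249606) = +0.001412
Flow = −∇h = (-0.001241 east, -0.001412 north), which points southwest.

SW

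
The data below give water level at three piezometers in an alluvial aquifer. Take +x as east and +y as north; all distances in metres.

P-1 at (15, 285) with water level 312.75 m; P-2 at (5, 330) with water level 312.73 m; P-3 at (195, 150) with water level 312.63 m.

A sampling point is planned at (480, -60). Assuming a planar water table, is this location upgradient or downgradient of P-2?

downgradient

With h = a·x + b·y + c and P-1 as origin, the differences give:
  (-10)·a + 45·b = -0.02
  180·a + (-135)·b = -0.12
Eliminate b (×(-135) and ×45, subtract): -6750·a = 8.100 → a = ∂h/∂x = -0.001200
Back-substitute: b = ∂h/∂y = -0.0007111.
Head at (480, -60) = 312.75 + (-0.001200)·(465) + (-0.0007111)·(-345) = 312.44 m.
That is lower than the 312.73 m at P-2, so the point is downgradient.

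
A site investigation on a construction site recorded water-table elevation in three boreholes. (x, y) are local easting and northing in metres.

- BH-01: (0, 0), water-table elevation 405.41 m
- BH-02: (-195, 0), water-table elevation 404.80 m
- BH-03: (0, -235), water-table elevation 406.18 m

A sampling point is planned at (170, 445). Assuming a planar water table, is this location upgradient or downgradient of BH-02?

downgradient

∂h/∂x = (404.80 − 405.41) / (-195 − 0) = +0.003128
∂h/∂y = (406.18 − 405.41) / (-235 − 0) = -0.003277
Head at (170, 445) = 405.41 + (+0.003128)·(170) + (-0.003277)·(445) = 404.48 m.
That is lower than the 404.80 m at BH-02, so the point is downgradient.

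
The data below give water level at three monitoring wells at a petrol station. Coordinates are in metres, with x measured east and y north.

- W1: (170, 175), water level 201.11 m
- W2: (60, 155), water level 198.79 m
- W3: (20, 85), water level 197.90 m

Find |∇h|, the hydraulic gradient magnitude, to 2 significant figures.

0.021

Three-point gradient (reference W1): Δ to W2 = (-110, -20, -2.32), Δ to W3 = (-150, -90, -3.21).
∂h/∂x = +0.02096, ∂h/∂y = +0.0007391 (det = 6900).
|∇h| = √(0.02096² + 0.0007391²) = 0.02097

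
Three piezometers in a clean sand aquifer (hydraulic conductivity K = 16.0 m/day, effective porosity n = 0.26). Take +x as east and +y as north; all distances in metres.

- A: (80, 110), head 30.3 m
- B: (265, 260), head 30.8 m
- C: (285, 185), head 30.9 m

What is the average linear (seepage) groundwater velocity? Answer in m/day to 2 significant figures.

With h = a·x + b·y + c and A as origin, the differences give:
  185·a + 150·b = +0.5
  205·a + 75·b = +0.6
Eliminate b (×75 and ×150, subtract): -16875·a = -52.50 → a = ∂h/∂x = +0.003111
Back-substitute: b = ∂h/∂y = -0.0005037.
|∇h| = √(0.003111² + -0.0005037²) = 0.003152
Seepage velocity v = K·i/n = 16.0 × 0.003152 / 0.26 = 0.194 m/day.

0.19 m/day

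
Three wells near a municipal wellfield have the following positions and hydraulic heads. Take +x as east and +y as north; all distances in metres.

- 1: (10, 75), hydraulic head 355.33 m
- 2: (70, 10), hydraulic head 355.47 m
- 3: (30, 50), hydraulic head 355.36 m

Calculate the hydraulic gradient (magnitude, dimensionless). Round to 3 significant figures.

0.00922

Three-point gradient (reference 1): Δ to 2 = (60, -65, +0.14), Δ to 3 = (20, -25, +0.03).
∂h/∂x = +0.007750, ∂h/∂y = +0.005000 (det = -200).
|∇h| = √(0.007750² + 0.005000²) = 0.009223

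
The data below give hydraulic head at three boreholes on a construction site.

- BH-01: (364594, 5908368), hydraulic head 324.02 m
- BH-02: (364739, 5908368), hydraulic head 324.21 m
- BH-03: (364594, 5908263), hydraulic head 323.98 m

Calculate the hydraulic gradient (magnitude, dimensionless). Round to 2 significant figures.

∂h/∂x = (324.21 − 324.02) / (364739 − 364594) = +0.001310
∂h/∂y = (323.98 − 324.02) / (5908263 − 5908368) = +0.0003810
|∇h| = √(0.001310² + 0.0003810²) = 0.001364

0.0014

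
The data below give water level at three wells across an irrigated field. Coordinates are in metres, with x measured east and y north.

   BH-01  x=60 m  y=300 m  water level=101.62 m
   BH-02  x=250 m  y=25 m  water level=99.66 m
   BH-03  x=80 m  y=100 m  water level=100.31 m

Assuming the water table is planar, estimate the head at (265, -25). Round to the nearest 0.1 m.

With h = a·x + b·y + c and BH-01 as origin, the differences give:
  190·a + (-275)·b = -1.96
  20·a + (-200)·b = -1.31
Eliminate b (×(-200) and ×(-275), subtract): -32500·a = 31.750 → a = ∂h/∂x = -0.0009769
Back-substitute: b = ∂h/∂y = +0.006452.
h(265, -25) = 101.62 + (-0.0009769)·(205) + (+0.006452)·(-325) = 101.62 -0.200 -2.097 = 99.323 m.

99.3 m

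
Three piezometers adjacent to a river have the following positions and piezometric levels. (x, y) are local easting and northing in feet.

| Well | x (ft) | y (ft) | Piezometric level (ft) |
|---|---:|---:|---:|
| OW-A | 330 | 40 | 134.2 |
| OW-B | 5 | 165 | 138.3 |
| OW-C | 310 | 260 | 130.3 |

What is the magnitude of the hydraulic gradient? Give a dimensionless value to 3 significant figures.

Three-point gradient (reference OW-A): Δ to OW-B = (-325, 125, +4.1), Δ to OW-C = (-20, 220, -3.9).
∂h/∂x = -0.02014, ∂h/∂y = -0.01956 (det = -69000).
|∇h| = √(-0.02014² + -0.01956²) = 0.02808

0.0281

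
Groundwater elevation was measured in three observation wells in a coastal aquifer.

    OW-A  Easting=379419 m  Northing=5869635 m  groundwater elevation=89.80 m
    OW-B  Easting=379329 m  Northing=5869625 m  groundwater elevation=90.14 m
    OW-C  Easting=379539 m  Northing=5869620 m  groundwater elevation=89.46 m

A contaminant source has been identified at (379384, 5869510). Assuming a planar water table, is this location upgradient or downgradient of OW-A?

upgradient

With h = a·x + b·y + c and OW-A as origin, the differences give:
  (-90)·a + (-10)·b = +0.34
  120·a + (-15)·b = -0.34
Eliminate b (×(-15) and ×(-10), subtract): 2550·a = -8.500 → a = ∂h/∂x = -0.003333
Back-substitute: b = ∂h/∂y = -0.004000.
Head at (379384, 5869510) = 89.80 + (-0.003333)·(-35) + (-0.004000)·(-125) = 90.42 m.
That is higher than the 89.80 m at OW-A, so the point is upgradient.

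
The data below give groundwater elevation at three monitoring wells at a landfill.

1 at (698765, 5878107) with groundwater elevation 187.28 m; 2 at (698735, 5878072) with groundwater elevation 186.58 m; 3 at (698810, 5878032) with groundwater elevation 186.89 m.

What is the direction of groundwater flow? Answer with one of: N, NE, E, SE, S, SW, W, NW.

SW

Differences from 1: to 2 (Δx, Δy, Δh) = (-30, -35, -0.70); to 3 = (45, -75, -0.39).
Determinant of the coordinate differences = (-30)·(-75) − 45·(-35) = 3825.
∂h/∂x = [(-0.70)·(-75) − (-0.39)·(-35)] / 3825 = +0.01016
∂h/∂y = [(-30)·(-0.39) − 45·(-0.70)] / 3825 = +0.01129
Flow = −∇h = (-0.01016 east, -0.01129 north), which points southwest.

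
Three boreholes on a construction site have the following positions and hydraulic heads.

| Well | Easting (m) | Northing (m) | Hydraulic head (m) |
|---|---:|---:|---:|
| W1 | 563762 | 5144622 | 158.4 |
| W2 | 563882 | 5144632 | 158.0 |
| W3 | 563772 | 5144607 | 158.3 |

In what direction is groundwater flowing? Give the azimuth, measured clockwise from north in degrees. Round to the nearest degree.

Three-point gradient (reference W1): Δ to W2 = (120, 10, -0.4), Δ to W3 = (10, -15, -0.1).
∂h/∂x = -0.003684, ∂h/∂y = +0.004211 (det = -1900).
Flow direction (−∇h) has components (+0.003684 E, -0.004211 N).
Azimuth = atan2(E, N) = atan2(+0.003684, -0.004211) = 138.8° ≈ 139°.

139°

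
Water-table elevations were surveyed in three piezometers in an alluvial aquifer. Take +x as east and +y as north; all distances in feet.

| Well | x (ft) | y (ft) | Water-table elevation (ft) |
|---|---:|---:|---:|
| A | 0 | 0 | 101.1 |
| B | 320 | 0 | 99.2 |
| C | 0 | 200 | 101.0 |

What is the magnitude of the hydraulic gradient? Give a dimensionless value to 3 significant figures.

∂h/∂x = (99.2 − 101.1) / (320 − 0) = -0.005937
∂h/∂y = (101.0 − 101.1) / (200 − 0) = -0.0005000
|∇h| = √(-0.005937² + -0.0005000²) = 0.005958

0.00596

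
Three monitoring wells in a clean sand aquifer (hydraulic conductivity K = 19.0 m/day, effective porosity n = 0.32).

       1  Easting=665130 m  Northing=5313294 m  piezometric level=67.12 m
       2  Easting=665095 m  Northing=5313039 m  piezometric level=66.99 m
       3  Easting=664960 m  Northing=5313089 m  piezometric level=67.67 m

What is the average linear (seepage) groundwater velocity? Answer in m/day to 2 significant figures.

0.28 m/day

Differences from 1: to 2 (Δx, Δy, Δh) = (-35, -255, -0.13); to 3 = (-170, -205, +0.55).
Determinant of the coordinate differences = (-35)·(-205) − (-170)·(-255) = -36175.
∂h/∂x = [(-0.13)·(-205) − (+0.55)·(-255)] / -36175 = -0.004614
∂h/∂y = [(-35)·(+0.55) − (-170)·(-0.13)] / -36175 = +0.001143
|∇h| = √(-0.004614² + 0.001143²) = 0.004753
Seepage velocity v = K·i/n = 19.0 × 0.004753 / 0.32 = 0.2822 m/day.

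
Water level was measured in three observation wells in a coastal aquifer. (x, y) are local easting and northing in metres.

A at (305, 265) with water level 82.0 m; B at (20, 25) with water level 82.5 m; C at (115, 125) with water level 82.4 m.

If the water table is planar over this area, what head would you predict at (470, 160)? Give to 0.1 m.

80.9 m

Differences from A: to B (Δx, Δy, Δh) = (-285, -240, +0.5); to C = (-190, -140, +0.4).
Solve a·Δx + b·Δy = Δh: det = (-285)·(-140) − (-190)·(-240) = -5700.
∂h/∂x = [(+0.5)·(-140) − (+0.4)·(-240)] / -5700 = -0.004561
∂h/∂y = [(-285)·(+0.4) − (-190)·(+0.5)] / -5700 = +0.003333
h(470, 160) = 82.0 + (-0.004561)·(165) + (+0.003333)·(-105) = 82.0 -0.753 -0.350 = 80.897 m.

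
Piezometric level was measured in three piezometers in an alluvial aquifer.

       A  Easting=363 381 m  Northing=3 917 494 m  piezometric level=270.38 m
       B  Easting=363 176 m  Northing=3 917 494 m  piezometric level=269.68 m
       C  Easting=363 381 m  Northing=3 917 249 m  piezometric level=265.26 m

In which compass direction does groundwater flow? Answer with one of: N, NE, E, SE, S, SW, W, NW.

∂h/∂x = (269.68 − 270.38) / (363176 − 363381) = +0.003415
∂h/∂y = (265.26 − 270.38) / (3917249 − 3917494) = +0.02090
Flow = −∇h = (-0.003415 east, -0.02090 north), which points south.

S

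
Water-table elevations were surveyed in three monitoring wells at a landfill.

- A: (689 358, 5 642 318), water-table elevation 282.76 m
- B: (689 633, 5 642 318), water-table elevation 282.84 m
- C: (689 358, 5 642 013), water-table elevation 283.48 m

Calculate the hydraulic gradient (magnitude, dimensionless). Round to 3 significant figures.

0.00238

∂h/∂x = (282.84 − 282.76) / (689633 − 689358) = +0.0002909
∂h/∂y = (283.48 − 282.76) / (5642013 − 5642318) = -0.002361
|∇h| = √(0.0002909² + -0.002361²) = 0.002379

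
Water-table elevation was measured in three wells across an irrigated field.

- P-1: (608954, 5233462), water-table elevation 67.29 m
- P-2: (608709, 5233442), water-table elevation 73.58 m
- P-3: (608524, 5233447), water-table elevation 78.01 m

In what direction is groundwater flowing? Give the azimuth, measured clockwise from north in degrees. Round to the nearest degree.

057°

Differences from P-1: to P-2 (Δx, Δy, Δh) = (-245, -20, +6.29); to P-3 = (-430, -15, +10.72).
Determinant of the coordinate differences = (-245)·(-15) − (-430)·(-20) = -4925.
∂h/∂x = [(+6.29)·(-15) − (+10.72)·(-20)] / -4925 = -0.02438
∂h/∂y = [(-245)·(+10.72) − (-430)·(+6.29)] / -4925 = -0.01590
Flow direction (−∇h) has components (+0.02438 E, +0.01590 N).
Azimuth = atan2(E, N) = atan2(+0.02438, +0.01590) = 56.9° ≈ 057°.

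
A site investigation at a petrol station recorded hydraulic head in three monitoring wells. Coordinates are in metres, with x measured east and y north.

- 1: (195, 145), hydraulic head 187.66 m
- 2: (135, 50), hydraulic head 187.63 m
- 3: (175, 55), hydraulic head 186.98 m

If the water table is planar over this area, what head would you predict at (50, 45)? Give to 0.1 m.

Taking 1 as reference: 2−1 = (-60, -95, -0.03); 3−1 = (-20, -90, -0.68).
Determinant of the coordinate differences = (-60)·(-90) − (-20)·(-95) = 3500.
∂h/∂x = [(-0.03)·(-90) − (-0.68)·(-95)] / 3500 = -0.01769
∂h/∂y = [(-60)·(-0.68) − (-20)·(-0.03)] / 3500 = +0.01149
h(50, 45) = 187.66 + (-0.01769)·(-145) + (+0.01149)·(-100) = 187.66 +2.564 -1.149 = 189.076 m.

189.1 m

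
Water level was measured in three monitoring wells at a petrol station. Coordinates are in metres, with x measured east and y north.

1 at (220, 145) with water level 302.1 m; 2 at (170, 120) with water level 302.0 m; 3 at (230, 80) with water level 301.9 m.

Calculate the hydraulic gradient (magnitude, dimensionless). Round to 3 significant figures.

0.00317

Taking 1 as reference: 2−1 = (-50, -25, -0.1); 3−1 = (10, -65, -0.2).
Determinant of the coordinate differences = (-50)·(-65) − 10·(-25) = 3500.
∂h/∂x = [(-0.1)·(-65) − (-0.2)·(-25)] / 3500 = +0.0004286
∂h/∂y = [(-50)·(-0.2) − 10·(-0.1)] / 3500 = +0.003143
|∇h| = √(0.0004286² + 0.003143²) = 0.003172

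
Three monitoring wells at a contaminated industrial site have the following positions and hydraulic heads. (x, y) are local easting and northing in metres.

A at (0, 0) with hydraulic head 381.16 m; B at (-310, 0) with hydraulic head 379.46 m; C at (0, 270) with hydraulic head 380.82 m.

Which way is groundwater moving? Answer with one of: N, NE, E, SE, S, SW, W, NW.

W

∂h/∂x = (379.46 − 381.16) / (-310 − 0) = +0.005484
∂h/∂y = (380.82 − 381.16) / (270 − 0) = -0.001259
Flow = −∇h = (-0.005484 east, +0.001259 north), which points west.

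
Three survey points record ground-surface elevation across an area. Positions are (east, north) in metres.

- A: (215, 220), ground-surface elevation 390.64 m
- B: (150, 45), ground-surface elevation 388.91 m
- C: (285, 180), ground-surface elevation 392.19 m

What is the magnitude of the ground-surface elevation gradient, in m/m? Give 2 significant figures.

0.023 m/m

Three-point gradient (reference A): Δ to B = (-65, -175, -1.73), Δ to C = (70, -40, +1.55).
∂z/∂x = +0.02293, ∂z/∂y = +0.001370 (det = 14850).
|∇f| = √(0.02293² + 0.001370²) = 0.02297 m/m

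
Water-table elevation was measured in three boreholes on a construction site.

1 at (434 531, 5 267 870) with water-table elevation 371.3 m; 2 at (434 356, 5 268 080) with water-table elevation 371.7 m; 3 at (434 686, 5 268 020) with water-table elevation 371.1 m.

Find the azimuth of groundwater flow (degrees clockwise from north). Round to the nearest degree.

105°

Taking 1 as reference: 2−1 = (-175, 210, +0.4); 3−1 = (155, 150, -0.2).
Determinant of the coordinate differences = (-175)·150 − 155·210 = -58800.
∂h/∂x = [(+0.4)·150 − (-0.2)·210] / -58800 = -0.001735
∂h/∂y = [(-175)·(-0.2) − 155·(+0.4)] / -58800 = +0.0004592
Flow direction (−∇h) has components (+0.001735 E, -0.0004592 N).
Azimuth = atan2(E, N) = atan2(+0.001735, -0.0004592) = 104.8° ≈ 105°.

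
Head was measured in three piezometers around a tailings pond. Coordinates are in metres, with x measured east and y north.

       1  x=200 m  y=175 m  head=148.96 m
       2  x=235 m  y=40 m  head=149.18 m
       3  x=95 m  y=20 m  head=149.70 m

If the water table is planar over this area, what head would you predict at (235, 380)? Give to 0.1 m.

148.3 m

Differences from 1: to 2 (Δx, Δy, Δh) = (35, -135, +0.22); to 3 = (-105, -155, +0.74).
Solve a·Δx + b·Δy = Δh: det = 35·(-155) − (-105)·(-135) = -19600.
∂h/∂x = [(+0.22)·(-155) − (+0.74)·(-135)] / -19600 = -0.003357
∂h/∂y = [35·(+0.74) − (-105)·(+0.22)] / -19600 = -0.002500
h(235, 380) = 148.96 + (-0.003357)·(35) + (-0.002500)·(205) = 148.96 -0.117 -0.512 = 148.330 m.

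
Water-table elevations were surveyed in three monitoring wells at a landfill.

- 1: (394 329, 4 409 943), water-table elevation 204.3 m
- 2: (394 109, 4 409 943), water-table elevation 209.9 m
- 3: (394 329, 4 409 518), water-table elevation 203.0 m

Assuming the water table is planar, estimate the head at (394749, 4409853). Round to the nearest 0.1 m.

∂h/∂x = (209.9 − 204.3) / (394109 − 394329) = -0.02545
∂h/∂y = (203.0 − 204.3) / (4409518 − 4409943) = +0.003059
h(394749, 4409853) = 204.3 + (-0.02545)·(420) + (+0.003059)·(-90) = 204.3 -10.691 -0.275 = 193.334 m.

193.3 m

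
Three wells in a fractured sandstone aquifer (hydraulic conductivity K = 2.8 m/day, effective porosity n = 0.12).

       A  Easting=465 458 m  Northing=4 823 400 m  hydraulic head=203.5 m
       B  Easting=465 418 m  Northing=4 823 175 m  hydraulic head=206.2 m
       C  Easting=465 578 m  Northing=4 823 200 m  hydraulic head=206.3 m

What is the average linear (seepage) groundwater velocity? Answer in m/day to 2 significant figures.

Differences from A: to B (Δx, Δy, Δh) = (-40, -225, +2.7); to C = (120, -200, +2.8).
Solve a·Δx + b·Δy = Δh: det = (-40)·(-200) − 120·(-225) = 35000.
∂h/∂x = [(+2.7)·(-200) − (+2.8)·(-225)] / 35000 = +0.002571
∂h/∂y = [(-40)·(+2.8) − 120·(+2.7)] / 35000 = -0.01246
|∇h| = √(0.002571² + -0.01246²) = 0.01272
Seepage velocity v = K·i/n = 2.8 × 0.01272 / 0.12 = 0.2968 m/day.

0.30 m/day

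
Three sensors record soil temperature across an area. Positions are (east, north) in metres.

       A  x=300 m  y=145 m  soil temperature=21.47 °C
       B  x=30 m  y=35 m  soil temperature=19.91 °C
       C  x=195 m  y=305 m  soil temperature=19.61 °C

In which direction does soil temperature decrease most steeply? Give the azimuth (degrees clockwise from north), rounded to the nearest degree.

Taking A as reference: B−A = (-270, -110, -1.56); C−A = (-105, 160, -1.86).
Solve a·Δx + b·Δy = ΔT: det = (-270)·160 − (-105)·(-110) = -54750.
∂T/∂x = [(-1.56)·160 − (-1.86)·(-110)] / -54750 = +0.008296
∂T/∂y = [(-270)·(-1.86) − (-105)·(-1.56)] / -54750 = -0.006181
Steepest decrease is along −∇f: components (-0.008296 E, +0.006181 N).
Azimuth = atan2(-0.008296, +0.006181) = 306.7° ≈ 307°.

307°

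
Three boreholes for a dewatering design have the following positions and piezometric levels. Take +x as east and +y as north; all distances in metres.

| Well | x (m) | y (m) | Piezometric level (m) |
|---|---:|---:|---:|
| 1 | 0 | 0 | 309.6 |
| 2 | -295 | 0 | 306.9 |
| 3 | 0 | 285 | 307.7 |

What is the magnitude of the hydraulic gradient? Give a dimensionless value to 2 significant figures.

0.011

∂h/∂x = (306.9 − 309.6) / (-295 − 0) = +0.009153
∂h/∂y = (307.7 − 309.6) / (285 − 0) = -0.006667
|∇h| = √(0.009153² + -0.006667²) = 0.01132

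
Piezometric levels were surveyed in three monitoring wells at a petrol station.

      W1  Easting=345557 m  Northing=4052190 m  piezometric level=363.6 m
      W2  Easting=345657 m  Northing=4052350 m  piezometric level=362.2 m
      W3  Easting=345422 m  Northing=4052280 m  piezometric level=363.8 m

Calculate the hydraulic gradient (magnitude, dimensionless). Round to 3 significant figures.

Taking W1 as reference: W2−W1 = (100, 160, -1.4); W3−W1 = (-135, 90, +0.2).
Solve a·Δx + b·Δy = Δh: det = 100·90 − (-135)·160 = 30600.
∂h/∂x = [(-1.4)·90 − (+0.2)·160] / 30600 = -0.005163
∂h/∂y = [100·(+0.2) − (-135)·(-1.4)] / 30600 = -0.005523
|∇h| = √(-0.005163² + -0.005523²) = 0.00756

0.00756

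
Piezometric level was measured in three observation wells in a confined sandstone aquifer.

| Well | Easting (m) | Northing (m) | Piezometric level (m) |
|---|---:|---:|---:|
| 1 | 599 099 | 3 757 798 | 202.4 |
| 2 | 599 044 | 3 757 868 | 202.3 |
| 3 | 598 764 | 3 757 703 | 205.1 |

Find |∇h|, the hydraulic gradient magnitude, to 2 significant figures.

0.0089

Taking 1 as reference: 2−1 = (-55, 70, -0.1); 3−1 = (-335, -95, +2.7).
Determinant of the coordinate differences = (-55)·(-95) − (-335)·70 = 28675.
∂h/∂x = [(-0.1)·(-95) − (+2.7)·70] / 28675 = -0.006260
∂h/∂y = [(-55)·(+2.7) − (-335)·(-0.1)] / 28675 = -0.006347
|∇h| = √(-0.006260² + -0.006347²) = 0.008915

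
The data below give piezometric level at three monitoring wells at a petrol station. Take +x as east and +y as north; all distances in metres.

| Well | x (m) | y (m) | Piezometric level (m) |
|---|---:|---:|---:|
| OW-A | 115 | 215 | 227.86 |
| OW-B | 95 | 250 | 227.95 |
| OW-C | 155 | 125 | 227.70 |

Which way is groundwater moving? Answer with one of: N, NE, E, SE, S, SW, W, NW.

Three-point gradient (reference OW-A): Δ to OW-B = (-20, 35, +0.09), Δ to OW-C = (40, -90, -0.16).
∂h/∂x = -0.006250, ∂h/∂y = -0.0010000 (det = 400).
Flow = −∇h = (+0.006250 east, +0.0010000 north), which points east.

E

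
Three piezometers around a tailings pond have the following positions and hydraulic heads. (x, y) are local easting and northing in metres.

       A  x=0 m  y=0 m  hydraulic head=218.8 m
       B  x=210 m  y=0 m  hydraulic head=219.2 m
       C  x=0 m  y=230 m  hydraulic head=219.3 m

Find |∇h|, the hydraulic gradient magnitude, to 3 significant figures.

0.00289

∂h/∂x = (219.2 − 218.8) / (210 − 0) = +0.001905
∂h/∂y = (219.3 − 218.8) / (230 − 0) = +0.002174
|∇h| = √(0.001905² + 0.002174²) = 0.002891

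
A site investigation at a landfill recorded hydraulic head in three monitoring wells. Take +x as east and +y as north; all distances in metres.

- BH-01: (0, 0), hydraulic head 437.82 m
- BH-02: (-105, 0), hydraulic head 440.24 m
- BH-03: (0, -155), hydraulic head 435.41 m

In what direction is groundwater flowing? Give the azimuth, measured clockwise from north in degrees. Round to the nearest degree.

124°

∂h/∂x = (440.24 − 437.82) / (-105 − 0) = -0.02305
∂h/∂y = (435.41 − 437.82) / (-155 − 0) = +0.01555
Flow direction (−∇h) has components (+0.02305 E, -0.01555 N).
Azimuth = atan2(E, N) = atan2(+0.02305, -0.01555) = 124.0° ≈ 124°.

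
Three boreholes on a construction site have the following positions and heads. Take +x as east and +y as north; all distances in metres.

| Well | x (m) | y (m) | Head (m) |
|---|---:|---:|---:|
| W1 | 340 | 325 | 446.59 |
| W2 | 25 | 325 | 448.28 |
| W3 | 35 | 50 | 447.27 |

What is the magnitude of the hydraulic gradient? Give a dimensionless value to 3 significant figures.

Three-point gradient (reference W1): Δ to W2 = (-315, 0, +1.69), Δ to W3 = (-305, -275, +0.68).
∂h/∂x = -0.005365, ∂h/∂y = +0.003478 (det = 86625).
|∇h| = √(-0.005365² + 0.003478²) = 0.006394

0.00639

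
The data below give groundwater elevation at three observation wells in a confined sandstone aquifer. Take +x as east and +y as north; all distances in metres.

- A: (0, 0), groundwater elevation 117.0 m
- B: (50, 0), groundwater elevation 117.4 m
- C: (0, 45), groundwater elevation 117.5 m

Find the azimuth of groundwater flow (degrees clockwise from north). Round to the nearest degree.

∂h/∂x = (117.4 − 117.0) / (50 − 0) = +0.008000
∂h/∂y = (117.5 − 117.0) / (45 − 0) = +0.01111
Flow direction (−∇h) has components (-0.008000 E, -0.01111 N).
Azimuth = atan2(E, N) = atan2(-0.008000, -0.01111) = 215.8° ≈ 216°.

216°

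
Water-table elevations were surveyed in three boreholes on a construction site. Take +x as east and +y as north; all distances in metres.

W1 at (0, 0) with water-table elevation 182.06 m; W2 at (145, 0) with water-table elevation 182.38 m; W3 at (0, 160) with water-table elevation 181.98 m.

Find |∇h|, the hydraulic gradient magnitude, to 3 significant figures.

0.00226

∂h/∂x = (182.38 − 182.06) / (145 − 0) = +0.002207
∂h/∂y = (181.98 − 182.06) / (160 − 0) = -0.0005000
|∇h| = √(0.002207² + -0.0005000²) = 0.002263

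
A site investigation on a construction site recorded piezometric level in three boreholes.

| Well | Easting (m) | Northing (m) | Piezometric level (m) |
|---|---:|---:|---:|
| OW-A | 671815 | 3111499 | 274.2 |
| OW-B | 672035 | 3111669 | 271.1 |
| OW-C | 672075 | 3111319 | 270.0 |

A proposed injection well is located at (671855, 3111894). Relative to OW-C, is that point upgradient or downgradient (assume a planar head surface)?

upgradient

Three-point gradient (reference OW-A): Δ to OW-B = (220, 170, -3.1), Δ to OW-C = (260, -180, -4.2).
∂h/∂x = -0.01518, ∂h/∂y = +0.001408 (det = -83800).
Head at (671855, 3111894) = 274.2 + (-0.01518)·(40) + (+0.001408)·(395) = 274.15 m.
That is higher than the 270.0 m at OW-C, so the point is upgradient.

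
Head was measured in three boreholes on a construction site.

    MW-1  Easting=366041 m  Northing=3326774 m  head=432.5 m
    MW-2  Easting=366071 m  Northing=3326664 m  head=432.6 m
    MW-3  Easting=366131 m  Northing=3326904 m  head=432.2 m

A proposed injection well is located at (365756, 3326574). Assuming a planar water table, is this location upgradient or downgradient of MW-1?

upgradient

Taking MW-1 as reference: MW-2−MW-1 = (30, -110, +0.1); MW-3−MW-1 = (90, 130, -0.3).
Solve a·Δx + b·Δy = Δh: det = 30·130 − 90·(-110) = 13800.
∂h/∂x = [(+0.1)·130 − (-0.3)·(-110)] / 13800 = -0.001449
∂h/∂y = [30·(-0.3) − 90·(+0.1)] / 13800 = -0.001304
Head at (365756, 3326574) = 432.5 + (-0.001449)·(-285) + (-0.001304)·(-200) = 433.17 m.
That is higher than the 432.5 m at MW-1, so the point is upgradient.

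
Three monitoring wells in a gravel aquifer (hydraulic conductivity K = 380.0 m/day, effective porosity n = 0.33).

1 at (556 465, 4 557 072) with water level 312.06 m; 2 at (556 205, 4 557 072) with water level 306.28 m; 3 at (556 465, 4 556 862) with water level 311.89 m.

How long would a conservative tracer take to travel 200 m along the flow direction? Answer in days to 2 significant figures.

7.8 days

∂h/∂x = (306.28 − 312.06) / (556205 − 556465) = +0.02223
∂h/∂y = (311.89 − 312.06) / (4556862 − 4557072) = +0.0008095
|∇h| = √(0.02223² + 0.0008095²) = 0.02224
Seepage velocity v = K·i/n = 380.0 × 0.02224 / 0.33 = 25.61 m/day.
t = 200 / 25.61 = 7.809 days.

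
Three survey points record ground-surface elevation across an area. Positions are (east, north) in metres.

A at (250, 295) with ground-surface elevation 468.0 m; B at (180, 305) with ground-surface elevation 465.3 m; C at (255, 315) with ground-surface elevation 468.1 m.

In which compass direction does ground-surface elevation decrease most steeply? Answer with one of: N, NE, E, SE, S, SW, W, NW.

With z = a·x + b·y + c and A as origin, the differences give:
  (-70)·a + 10·b = -2.7
  5·a + 20·b = +0.1
Eliminate b (×20 and ×10, subtract): -1450·a = -55.00 → a = ∂z/∂x = +0.03793
Back-substitute: b = ∂z/∂y = -0.004483.
Steepest decrease is along −∇f = (-0.03793 E, +0.004483 N) → west.

W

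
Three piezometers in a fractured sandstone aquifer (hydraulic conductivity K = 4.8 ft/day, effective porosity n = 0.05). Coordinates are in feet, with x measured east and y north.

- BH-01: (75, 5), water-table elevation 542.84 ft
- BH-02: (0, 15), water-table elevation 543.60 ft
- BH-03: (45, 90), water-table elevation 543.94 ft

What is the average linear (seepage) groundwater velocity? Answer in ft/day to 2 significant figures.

1.3 ft/day

Differences from BH-01: to BH-02 (Δx, Δy, Δh) = (-75, 10, +0.76); to BH-03 = (-30, 85, +1.10).
Solve a·Δx + b·Δy = Δh: det = (-75)·85 − (-30)·10 = -6075.
∂h/∂x = [(+0.76)·85 − (+1.10)·10] / -6075 = -0.008823
∂h/∂y = [(-75)·(+1.10) − (-30)·(+0.76)] / -6075 = +0.009827
|∇h| = √(-0.008823² + 0.009827²) = 0.01321
Seepage velocity v = K·i/n = 4.8 × 0.01321 / 0.05 = 1.268 ft/day.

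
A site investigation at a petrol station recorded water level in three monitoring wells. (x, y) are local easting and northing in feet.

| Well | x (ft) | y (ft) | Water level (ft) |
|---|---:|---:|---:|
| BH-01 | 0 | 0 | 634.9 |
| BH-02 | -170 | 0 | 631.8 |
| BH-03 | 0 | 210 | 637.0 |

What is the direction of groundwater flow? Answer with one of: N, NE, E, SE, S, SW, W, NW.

SW

∂h/∂x = (631.8 − 634.9) / (-170 − 0) = +0.01824
∂h/∂y = (637.0 − 634.9) / (210 − 0) = +0.01000
Flow = −∇h = (-0.01824 east, -0.01000 north), which points southwest.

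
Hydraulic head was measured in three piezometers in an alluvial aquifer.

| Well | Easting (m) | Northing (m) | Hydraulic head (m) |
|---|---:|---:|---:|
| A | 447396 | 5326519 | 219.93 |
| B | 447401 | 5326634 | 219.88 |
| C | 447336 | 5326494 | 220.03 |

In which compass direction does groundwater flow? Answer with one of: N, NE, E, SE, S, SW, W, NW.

E

Three-point gradient (reference A): Δ to B = (5, 115, -0.05), Δ to C = (-60, -25, +0.10).
∂h/∂x = -0.001513, ∂h/∂y = -0.0003690 (det = 6775).
Flow = −∇h = (+0.001513 east, +0.0003690 north), which points east.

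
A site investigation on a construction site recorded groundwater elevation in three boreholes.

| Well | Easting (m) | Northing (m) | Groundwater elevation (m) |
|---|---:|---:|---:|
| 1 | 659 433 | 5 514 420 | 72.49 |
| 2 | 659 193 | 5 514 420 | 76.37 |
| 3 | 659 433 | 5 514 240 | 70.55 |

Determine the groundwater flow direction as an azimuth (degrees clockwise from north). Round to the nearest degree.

124°

∂h/∂x = (76.37 − 72.49) / (659193 − 659433) = -0.01617
∂h/∂y = (70.55 − 72.49) / (5514240 − 5514420) = +0.01078
Flow direction (−∇h) has components (+0.01617 E, -0.01078 N).
Azimuth = atan2(E, N) = atan2(+0.01617, -0.01078) = 123.7° ≈ 124°.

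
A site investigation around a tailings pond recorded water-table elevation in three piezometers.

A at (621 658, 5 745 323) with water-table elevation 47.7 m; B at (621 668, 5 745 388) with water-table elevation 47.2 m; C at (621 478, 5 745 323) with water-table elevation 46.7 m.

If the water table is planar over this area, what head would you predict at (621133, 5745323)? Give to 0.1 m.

44.8 m

With h = a·x + b·y + c and A as origin, the differences give:
  10·a + 65·b = -0.5
  (-180)·a + 0·b = -1.0
Eliminate b (×0 and ×65, subtract): 11700·a = 65.00 → a = ∂h/∂x = +0.005556
Back-substitute: b = ∂h/∂y = -0.008547.
h(621133, 5745323) = 47.7 + (+0.005556)·(-525) + (-0.008547)·(0) = 47.7 -2.917 -0.000 = 44.783 m.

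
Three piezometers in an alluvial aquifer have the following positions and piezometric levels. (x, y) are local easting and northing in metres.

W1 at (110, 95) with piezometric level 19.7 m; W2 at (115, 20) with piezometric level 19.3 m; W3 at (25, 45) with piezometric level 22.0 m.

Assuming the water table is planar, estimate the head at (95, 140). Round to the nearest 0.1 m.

20.3 m

Three-point gradient (reference W1): Δ to W2 = (5, -75, -0.4), Δ to W3 = (-85, -50, +2.3).
∂h/∂x = -0.02906, ∂h/∂y = +0.003396 (det = -6625).
h(95, 140) = 19.7 + (-0.02906)·(-15) + (+0.003396)·(45) = 19.7 +0.436 +0.153 = 20.289 m.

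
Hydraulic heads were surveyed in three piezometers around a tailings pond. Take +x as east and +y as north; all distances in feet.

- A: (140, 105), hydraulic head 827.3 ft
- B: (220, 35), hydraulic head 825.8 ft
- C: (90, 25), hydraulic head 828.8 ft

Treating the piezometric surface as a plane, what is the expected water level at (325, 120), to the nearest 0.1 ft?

Three-point gradient (reference A): Δ to B = (80, -70, -1.5), Δ to C = (-50, -80, +1.5).
∂h/∂x = -0.02273, ∂h/∂y = -0.004545 (det = -9900).
h(325, 120) = 827.3 + (-0.02273)·(185) + (-0.004545)·(15) = 827.3 -4.205 -0.068 = 823.027 ft.

823.0 ft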